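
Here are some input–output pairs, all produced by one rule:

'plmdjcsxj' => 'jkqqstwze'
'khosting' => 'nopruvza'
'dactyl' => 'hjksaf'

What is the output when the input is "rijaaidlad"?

The rule is to sort the characters into alphabetical order, then shift every letter 7 places forward in the alphabet (wrapping around).
For "rijaaidlad", step one produces "aaaddiijlr"; step two turns that into "hhhkkppqsy".

hhhkkppqsy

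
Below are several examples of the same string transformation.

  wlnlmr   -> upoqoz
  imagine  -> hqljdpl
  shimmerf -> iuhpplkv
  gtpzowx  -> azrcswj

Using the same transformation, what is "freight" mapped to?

Looking at the pairs, the operation is to shift every letter 3 places forward in the alphabet (wrapping around), then reverse the string.
For "freight", step one produces "iuhljkw"; step two turns that into "wkjlhui".

wkjlhui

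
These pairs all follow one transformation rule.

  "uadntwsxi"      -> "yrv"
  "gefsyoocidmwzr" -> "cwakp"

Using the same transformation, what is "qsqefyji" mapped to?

The pattern: keep one character in every 3, starting at position 2 (positions 2nd, 5th, 8th, ...), then shift every letter 2 places backward in the alphabet (wrapping around).
On "qsqefyji": the first step gives "sfi", and the second then gives "qdg".

qdg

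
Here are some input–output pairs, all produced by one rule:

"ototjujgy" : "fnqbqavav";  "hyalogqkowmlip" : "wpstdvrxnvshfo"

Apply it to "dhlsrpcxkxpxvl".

scewerejwyzsok

The rule is to reverse the string, then shift every letter 7 places forward in the alphabet (wrapping around).
Working it through for "dhlsrpcxkxpxvl": intermediate "lvxpxkxcprslhd", final "scewerejwyzsok".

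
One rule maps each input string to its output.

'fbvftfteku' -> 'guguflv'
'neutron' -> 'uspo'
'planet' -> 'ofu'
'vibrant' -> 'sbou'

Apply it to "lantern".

ufso

The rule is to delete the first 3 characters, then shift every letter 1 place forward in the alphabet (wrapping around).
Doing the same to "lantern": "ufso".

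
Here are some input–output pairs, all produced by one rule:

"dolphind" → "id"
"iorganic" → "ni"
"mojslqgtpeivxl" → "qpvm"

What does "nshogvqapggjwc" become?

In each case the input is transformed by: move the first 3 characters to the end (rotate left by 3), then keep one character in every 3, starting at position 3 (positions 3rd, 6th, 9th, ...).
"nshogvqapggjwc" → "ogvqapggjwcnsh" → "vpjn".

vpjn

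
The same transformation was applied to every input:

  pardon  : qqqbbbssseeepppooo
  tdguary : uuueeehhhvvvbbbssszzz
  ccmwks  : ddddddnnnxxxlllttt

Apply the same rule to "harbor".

iiibbbssscccpppsss

What's happening: shift every letter 1 place forward in the alphabet (wrapping around), then repeat every character 3 times.
Doing the same to "harbor": "iiibbbssscccpppsss".
(Check on "ccmwks": → "ddnxlt" → "ddddddnnnxxxlllttt" ✓)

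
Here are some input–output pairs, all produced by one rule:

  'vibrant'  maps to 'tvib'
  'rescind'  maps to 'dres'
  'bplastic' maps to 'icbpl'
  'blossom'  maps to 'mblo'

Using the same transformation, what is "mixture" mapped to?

emix

In each case the input is transformed by: move the first 3 characters to the end (rotate left by 3), then delete the first 3 characters.
On "mixture": the first step gives "turemix", and the second then gives "emix".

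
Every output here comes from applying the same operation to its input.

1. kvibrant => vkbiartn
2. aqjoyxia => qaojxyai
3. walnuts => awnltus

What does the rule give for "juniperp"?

Rule — swap each adjacent pair of characters (1↔2, 3↔4, ...).
So "juniperp" becomes "ujineppr".

ujineppr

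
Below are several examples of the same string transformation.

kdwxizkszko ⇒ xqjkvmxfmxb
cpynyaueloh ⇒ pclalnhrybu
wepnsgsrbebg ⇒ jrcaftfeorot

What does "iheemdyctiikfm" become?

vurrzqlpgvvxsz

In each case the input is transformed by: shift every letter 13 places forward in the alphabet (wrapping around) — i.e. ROT13.
Doing the same to "iheemdyctiikfm": "vurrzqlpgvvxsz".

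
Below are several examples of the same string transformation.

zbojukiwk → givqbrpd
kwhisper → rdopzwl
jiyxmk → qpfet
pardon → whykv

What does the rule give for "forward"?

The transformation: shift every letter 7 places forward in the alphabet (wrapping around), then delete the last character.
Starting from "forward": after the first operation, "mvydhyk"; after the second, "mvydhy".

mvydhy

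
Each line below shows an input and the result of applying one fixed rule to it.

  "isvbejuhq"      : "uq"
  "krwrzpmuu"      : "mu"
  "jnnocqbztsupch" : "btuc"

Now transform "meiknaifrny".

iry

The transformation: keep every other character starting from the first (positions 1st, 3rd, 5th, ...), then delete the first 3 characters.
Working it through for "meiknaifrny": intermediate "miniry", final "iry".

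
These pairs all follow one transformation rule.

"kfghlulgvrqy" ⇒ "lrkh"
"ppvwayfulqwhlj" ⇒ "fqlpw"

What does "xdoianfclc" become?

Looking at the pairs, the operation is to keep one character in every 3, starting at position 1 (positions 1st, 4th, 7th, ...), then move the first 2 characters to the end (rotate left by 2).
For "xdoianfclc", step one produces "xifc"; step two turns that into "fcxi".

fcxi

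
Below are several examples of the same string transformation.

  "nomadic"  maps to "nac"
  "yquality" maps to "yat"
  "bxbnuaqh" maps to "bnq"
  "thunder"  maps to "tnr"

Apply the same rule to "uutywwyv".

uyy

Rule — keep one character in every 3, starting at position 1 (positions 1st, 4th, 7th, ...).
"uutywwyv" → "uyy".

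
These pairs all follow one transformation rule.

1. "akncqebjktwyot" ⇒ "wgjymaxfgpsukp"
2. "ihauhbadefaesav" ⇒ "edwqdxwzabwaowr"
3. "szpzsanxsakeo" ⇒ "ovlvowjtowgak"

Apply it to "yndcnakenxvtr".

The transformation: shift every letter 4 places backward in the alphabet (wrapping around).
For "yndcnakenxvtr" the result is "ujzyjwgajtrpn".

ujzyjwgajtrpn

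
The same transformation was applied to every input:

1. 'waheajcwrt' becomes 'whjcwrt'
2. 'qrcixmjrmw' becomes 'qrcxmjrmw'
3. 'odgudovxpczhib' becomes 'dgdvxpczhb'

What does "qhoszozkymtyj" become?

qhszzkymtyj

Each output is the input with this applied: remove every vowel.
On "qhoszozkymtyj" that produces "qhszzkymtyj".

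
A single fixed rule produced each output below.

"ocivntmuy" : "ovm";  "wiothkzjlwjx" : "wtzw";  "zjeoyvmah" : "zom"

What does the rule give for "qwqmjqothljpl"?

qmoll

The transformation: keep one character in every 3, starting at position 1 (positions 1st, 4th, 7th, ...).
For "qwqmjqothljpl" the result is "qmoll".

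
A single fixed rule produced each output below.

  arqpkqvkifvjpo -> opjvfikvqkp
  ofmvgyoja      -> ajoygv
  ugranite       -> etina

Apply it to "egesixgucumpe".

epmucugxis

Each output is the input with this applied: delete the first 3 characters, then reverse the string.
"egesixgucumpe" → "sixgucumpe" → "epmucugxis".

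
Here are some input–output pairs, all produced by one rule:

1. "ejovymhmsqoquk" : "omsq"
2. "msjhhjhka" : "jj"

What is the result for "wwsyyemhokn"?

What's happening: delete the last character, then keep one character in every 3, starting at position 3 (positions 3rd, 6th, 9th, ...).
Starting from "wwsyyemhokn": after the first operation, "wwsyyemhok"; after the second, "seo".

seo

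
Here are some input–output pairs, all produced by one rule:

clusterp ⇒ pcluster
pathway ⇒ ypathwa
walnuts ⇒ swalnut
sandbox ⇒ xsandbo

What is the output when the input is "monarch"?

hmonarc

The pattern: move the last character to the front.
"monarch" → "hmonarc".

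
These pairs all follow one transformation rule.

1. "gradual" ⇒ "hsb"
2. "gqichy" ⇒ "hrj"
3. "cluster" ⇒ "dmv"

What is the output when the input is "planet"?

qmb

Rule — shift every letter 1 place forward in the alphabet (wrapping around), then keep only the first 3 characters.
Starting from "planet": after the first operation, "qmbofu"; after the second, "qmb".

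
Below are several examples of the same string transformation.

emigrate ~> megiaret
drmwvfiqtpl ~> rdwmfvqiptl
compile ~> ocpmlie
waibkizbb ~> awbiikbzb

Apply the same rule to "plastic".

Rule — swap each adjacent pair of characters (1↔2, 3↔4, ...).
For "plastic" the result is "lpsaitc".

lpsaitc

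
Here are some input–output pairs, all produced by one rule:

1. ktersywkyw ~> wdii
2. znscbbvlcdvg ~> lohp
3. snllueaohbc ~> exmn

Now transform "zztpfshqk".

lbt

Rule — shift every letter 12 places forward in the alphabet (wrapping around), then keep one character in every 3, starting at position 1 (positions 1st, 4th, 7th, ...).
Working it through for "zztpfshqk": intermediate "llfbretcw", final "lbt".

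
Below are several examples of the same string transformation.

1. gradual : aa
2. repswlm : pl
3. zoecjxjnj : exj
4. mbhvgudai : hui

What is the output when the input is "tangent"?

nn

Each output is the input with this applied: keep one character in every 3, starting at position 3 (positions 3rd, 6th, 9th, ...).
Applying that to "tangent" gives "nn".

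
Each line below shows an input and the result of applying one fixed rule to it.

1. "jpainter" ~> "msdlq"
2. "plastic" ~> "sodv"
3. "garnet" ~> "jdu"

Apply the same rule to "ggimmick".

The pattern: shift every letter 3 places forward in the alphabet (wrapping around), then delete the last 3 characters.
For "ggimmick", step one produces "jjlpplfn"; step two turns that into "jjlpp".
(Check on "jpainter": → "msdlqwhu" → "msdlq" ✓)

jjlpp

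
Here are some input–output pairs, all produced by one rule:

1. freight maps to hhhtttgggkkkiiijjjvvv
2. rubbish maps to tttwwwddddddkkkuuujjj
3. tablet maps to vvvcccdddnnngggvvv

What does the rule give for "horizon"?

jjjqqqtttkkkbbbqqqppp

Rule — shift every letter 2 places forward in the alphabet (wrapping around), then repeat every character 3 times.
For "horizon" the result is "jjjqqqtttkkkbbbqqqppp".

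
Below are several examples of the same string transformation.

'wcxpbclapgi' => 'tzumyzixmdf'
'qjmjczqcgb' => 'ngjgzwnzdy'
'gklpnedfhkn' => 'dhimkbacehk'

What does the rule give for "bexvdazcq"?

Looking at the pairs, the operation is to shift every letter 3 places backward in the alphabet (wrapping around).
"bexvdazcq" → "ybusaxwzn".

ybusaxwzn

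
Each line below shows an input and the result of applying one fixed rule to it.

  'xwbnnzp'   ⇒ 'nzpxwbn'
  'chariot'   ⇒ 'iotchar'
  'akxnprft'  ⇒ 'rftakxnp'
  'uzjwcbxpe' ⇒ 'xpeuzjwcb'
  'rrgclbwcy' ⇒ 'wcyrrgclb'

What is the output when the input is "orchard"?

The rule is to move the last 3 characters to the front (rotate right by 3).
"orchard" → "ardorch".

ardorch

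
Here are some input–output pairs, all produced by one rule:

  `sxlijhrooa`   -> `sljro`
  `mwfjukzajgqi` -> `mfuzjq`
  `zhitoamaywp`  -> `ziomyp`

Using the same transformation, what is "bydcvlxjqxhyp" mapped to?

bdvxqhp

The transformation: keep every other character starting from the first (positions 1st, 3rd, 5th, ...).
Applying that to "bydcvlxjqxhyp" gives "bdvxqhp".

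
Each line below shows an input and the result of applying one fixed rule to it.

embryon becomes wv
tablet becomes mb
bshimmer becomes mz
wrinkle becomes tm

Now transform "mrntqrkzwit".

qb

Each output is the input with this applied: shift every letter 8 places forward in the alphabet (wrapping around), then keep only the last 2 characters.
Doing the same to "mrntqrkzwit": "qb".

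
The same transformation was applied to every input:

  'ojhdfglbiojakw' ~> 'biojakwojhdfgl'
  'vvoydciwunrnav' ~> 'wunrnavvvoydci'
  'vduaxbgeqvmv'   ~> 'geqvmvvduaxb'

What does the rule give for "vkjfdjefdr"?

jefdrvkjfd

Looking at the pairs, the operation is to swap the front and back halves of the string.
"vkjfdjefdr" → "jefdrvkjfd".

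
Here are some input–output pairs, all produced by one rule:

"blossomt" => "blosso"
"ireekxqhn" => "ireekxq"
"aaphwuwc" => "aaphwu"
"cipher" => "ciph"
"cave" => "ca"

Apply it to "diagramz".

diagra

Rule — delete the last 2 characters.
"diagramz" → "diagra".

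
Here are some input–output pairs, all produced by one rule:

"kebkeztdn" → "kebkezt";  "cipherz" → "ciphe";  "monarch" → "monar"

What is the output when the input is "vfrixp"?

In each case the input is transformed by: delete the last 2 characters.
On "vfrixp" that produces "vfri".

vfri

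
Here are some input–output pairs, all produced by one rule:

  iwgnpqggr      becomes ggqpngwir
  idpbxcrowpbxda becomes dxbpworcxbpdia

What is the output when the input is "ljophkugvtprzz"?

zrptvgukhpojlz

In each case the input is transformed by: move the last character to the front, then reverse the string.
Applying both steps to "ljophkugvtprzz": "zljophkugvtprz", then "zrptvgukhpojlz".
(Check on "iwgnpqggr": → "riwgnpqgg" → "ggqpngwir" ✓)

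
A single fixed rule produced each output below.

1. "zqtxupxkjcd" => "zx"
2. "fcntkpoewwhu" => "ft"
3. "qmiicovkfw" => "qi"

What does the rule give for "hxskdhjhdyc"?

hk

Looking at the pairs, the operation is to keep one character in every 3, starting at position 1 (positions 1st, 4th, 7th, ...), then delete the last 2 characters.
For "hxskdhjhdyc", step one produces "hkjy"; step two turns that into "hk".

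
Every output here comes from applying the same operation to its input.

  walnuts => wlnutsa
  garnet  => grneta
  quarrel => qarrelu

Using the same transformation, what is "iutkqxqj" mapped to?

Rule — move the first character to the end, then swap the first and last characters.
Working it through for "iutkqxqj": intermediate "utkqxqji", final "itkqxqju".

itkqxqju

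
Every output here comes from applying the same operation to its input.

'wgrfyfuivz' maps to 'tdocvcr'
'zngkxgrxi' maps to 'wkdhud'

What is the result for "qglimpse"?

ndifj

In each case the input is transformed by: delete the last 3 characters, then shift every letter 3 places backward in the alphabet (wrapping around).
So "qglimpse" becomes "ndifj".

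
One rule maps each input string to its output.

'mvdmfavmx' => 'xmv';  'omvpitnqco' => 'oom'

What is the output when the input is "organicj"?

jor

What's happening: move the last character to the front, then keep only the first 3 characters.
Starting from "organicj": after the first operation, "jorganic"; after the second, "jor".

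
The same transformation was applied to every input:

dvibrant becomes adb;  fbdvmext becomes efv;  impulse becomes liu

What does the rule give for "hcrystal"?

In each case the input is transformed by: move the last 3 characters to the front (rotate right by 3), then keep one character in every 3, starting at position 1 (positions 1st, 4th, 7th, ...).
For "hcrystal" the result is "thy".

thy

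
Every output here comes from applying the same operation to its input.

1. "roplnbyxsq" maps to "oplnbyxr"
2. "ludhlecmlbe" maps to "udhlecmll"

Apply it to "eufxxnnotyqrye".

The rule is to delete the last 2 characters, then move the first character to the end.
"eufxxnnotyqrye" → "eufxxnnotyqr" → "ufxxnnotyqre".

ufxxnnotyqre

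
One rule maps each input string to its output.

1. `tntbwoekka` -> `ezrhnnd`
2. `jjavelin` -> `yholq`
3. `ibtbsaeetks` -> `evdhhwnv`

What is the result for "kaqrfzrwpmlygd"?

In each case the input is transformed by: delete the first 3 characters, then shift every letter 3 places forward in the alphabet (wrapping around).
Starting from "kaqrfzrwpmlygd": after the first operation, "rfzrwpmlygd"; after the second, "uicuzspobjg".

uicuzspobjg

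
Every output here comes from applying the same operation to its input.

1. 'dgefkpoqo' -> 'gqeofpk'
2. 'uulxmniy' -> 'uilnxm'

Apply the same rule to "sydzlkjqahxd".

yxdhzalqkj

The transformation: take characters alternately from the front and the back (1st, last, 2nd, 2nd-last, ...), then delete the first 2 characters.
Working it through for "sydzlkjqahxd": intermediate "sdyxdhzalqkj", final "yxdhzalqkj".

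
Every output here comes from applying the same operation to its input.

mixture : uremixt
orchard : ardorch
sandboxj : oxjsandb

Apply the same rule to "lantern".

Each output is the input with this applied: move the last 3 characters to the front (rotate right by 3).
"lantern" → "ernlant".

ernlant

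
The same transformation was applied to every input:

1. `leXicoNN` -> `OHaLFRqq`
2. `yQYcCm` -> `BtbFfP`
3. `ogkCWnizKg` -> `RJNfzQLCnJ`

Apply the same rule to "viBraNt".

Each output is the input with this applied: shift every letter 3 places forward in the alphabet (wrapping around), then flip the case of every letter.
For "viBraNt" the result is "YLeUDqW".
(Check on "yQYcCm": → "bTBfFp" → "BtbFfP" ✓)

YLeUDqW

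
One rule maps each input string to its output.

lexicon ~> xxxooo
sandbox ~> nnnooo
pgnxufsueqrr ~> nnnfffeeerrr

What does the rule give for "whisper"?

What's happening: keep one character in every 3, starting at position 3 (positions 3rd, 6th, 9th, ...), then repeat every character 3 times.
For "whisper" the result is "iiieee".

iiieee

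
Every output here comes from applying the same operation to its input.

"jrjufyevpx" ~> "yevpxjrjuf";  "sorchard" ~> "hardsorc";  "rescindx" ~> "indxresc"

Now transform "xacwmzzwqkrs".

The pattern: swap the front and back halves of the string.
So "xacwmzzwqkrs" becomes "zwqkrsxacwmz".

zwqkrsxacwmz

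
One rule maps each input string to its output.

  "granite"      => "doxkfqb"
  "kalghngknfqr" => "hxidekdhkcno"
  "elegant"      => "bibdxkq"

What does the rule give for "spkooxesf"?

pmhllubpc

Each output is the input with this applied: shift every letter 3 places backward in the alphabet (wrapping around).
On "spkooxesf" that produces "pmhllubpc".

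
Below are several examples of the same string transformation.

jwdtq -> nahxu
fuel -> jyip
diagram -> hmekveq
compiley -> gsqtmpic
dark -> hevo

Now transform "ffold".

The pattern: shift every letter 4 places forward in the alphabet (wrapping around).
Applying that to "ffold" gives "jjsph".

jjsph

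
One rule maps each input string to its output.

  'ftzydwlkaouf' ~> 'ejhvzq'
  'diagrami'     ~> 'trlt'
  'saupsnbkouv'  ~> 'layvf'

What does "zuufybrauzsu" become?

fqmlkf

What's happening: keep every other character starting from the second (positions 2nd, 4th, 6th, ...), then shift every letter 11 places forward in the alphabet (wrapping around).
Starting from "zuufybrauzsu": after the first operation, "ufbazu"; after the second, "fqmlkf".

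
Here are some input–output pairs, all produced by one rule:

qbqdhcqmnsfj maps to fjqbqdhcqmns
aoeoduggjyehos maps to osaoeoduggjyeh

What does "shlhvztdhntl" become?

Rule — move the last 2 characters to the front (rotate right by 2).
Doing the same to "shlhvztdhntl": "tlshlhvztdhn".

tlshlhvztdhn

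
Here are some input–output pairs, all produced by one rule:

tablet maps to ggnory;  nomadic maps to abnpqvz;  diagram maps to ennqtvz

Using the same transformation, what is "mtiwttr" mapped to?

In each case the input is transformed by: shift every letter 13 places forward in the alphabet (wrapping around) — i.e. ROT13, then sort the characters into alphabetical order.
"mtiwttr" → "egggjvz".

egggjvz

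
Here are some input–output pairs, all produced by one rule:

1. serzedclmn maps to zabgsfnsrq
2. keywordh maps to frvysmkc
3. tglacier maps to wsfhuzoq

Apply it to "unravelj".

szxibfoj

The pattern: shift every letter 12 places backward in the alphabet (wrapping around), then move the last 3 characters to the front (rotate right by 3).
Starting from "unravelj": after the first operation, "ibfojszx"; after the second, "szxibfoj".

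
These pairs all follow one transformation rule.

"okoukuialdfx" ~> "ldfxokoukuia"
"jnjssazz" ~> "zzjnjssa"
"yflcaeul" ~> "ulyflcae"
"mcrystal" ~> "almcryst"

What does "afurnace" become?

The transformation: move the first 2 characters to the end (rotate left by 2), then swap the front and back halves of the string.
For "afurnace", step one produces "urnaceaf"; step two turns that into "ceafurna".

ceafurna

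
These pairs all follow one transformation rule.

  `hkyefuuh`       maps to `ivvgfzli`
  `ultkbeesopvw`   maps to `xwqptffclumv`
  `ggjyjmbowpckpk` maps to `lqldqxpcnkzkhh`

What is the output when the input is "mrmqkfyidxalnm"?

Rule — shift every letter 1 place forward in the alphabet (wrapping around), then reverse the string.
For "mrmqkfyidxalnm", step one produces "nsnrlgzjeybmon"; step two turns that into "nombyejzglrnsn".

nombyejzglrnsn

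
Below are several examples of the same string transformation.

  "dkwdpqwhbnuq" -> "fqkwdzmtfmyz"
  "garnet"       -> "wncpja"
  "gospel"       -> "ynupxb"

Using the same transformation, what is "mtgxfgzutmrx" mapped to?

Each output is the input with this applied: swap the front and back halves of the string, then shift every letter 9 places forward in the alphabet (wrapping around).
Working it through for "mtgxfgzutmrx": intermediate "zutmrxmtgxfg", final "idcvagvcpgop".

idcvagvcpgop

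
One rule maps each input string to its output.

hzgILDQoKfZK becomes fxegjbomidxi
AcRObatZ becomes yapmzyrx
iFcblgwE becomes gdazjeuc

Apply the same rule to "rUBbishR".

pszzgqfp

The transformation: shift every letter 2 places backward in the alphabet (wrapping around), then convert every letter to lowercase.
For "rUBbishR", step one produces "pSZzgqfP"; step two turns that into "pszzgqfp".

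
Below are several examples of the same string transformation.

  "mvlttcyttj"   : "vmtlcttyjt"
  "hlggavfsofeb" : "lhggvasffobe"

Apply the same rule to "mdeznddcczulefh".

dmzedncdzclufeh

In each case the input is transformed by: swap each adjacent pair of characters (1↔2, 3↔4, ...).
"mdeznddcczulefh" → "dmzedncdzclufeh".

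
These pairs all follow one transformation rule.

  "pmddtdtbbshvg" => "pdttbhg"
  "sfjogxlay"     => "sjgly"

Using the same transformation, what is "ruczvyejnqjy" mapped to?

rcvenj

The transformation: keep every other character starting from the first (positions 1st, 3rd, 5th, ...).
Doing the same to "ruczvyejnqjy": "rcvenj".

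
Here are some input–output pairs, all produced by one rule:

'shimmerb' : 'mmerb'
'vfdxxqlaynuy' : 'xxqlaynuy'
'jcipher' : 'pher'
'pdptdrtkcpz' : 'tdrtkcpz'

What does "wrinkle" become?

Rule — delete the first 3 characters.
Applying that to "wrinkle" gives "nkle".

nkle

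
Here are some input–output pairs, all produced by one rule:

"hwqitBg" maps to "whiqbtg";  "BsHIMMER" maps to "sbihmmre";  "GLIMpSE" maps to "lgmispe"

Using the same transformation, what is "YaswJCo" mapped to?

aywscjo

What's happening: swap each adjacent pair of characters (1↔2, 3↔4, ...), then convert every letter to lowercase.
So "YaswJCo" becomes "aywscjo".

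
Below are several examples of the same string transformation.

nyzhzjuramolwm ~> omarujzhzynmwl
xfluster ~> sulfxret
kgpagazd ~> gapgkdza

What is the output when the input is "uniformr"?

Each output is the input with this applied: reverse the string, then move the first 3 characters to the end (rotate left by 3).
Starting from "uniformr": after the first operation, "rmrofinu"; after the second, "ofinurmr".

ofinurmr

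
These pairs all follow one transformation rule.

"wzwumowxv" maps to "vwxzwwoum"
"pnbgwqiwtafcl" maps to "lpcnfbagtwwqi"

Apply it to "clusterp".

pcrleuts

What's happening: take characters alternately from the front and the back (1st, last, 2nd, 2nd-last, ...), then swap each adjacent pair of characters (1↔2, 3↔4, ...).
"clusterp" → "cplruest" → "pcrleuts".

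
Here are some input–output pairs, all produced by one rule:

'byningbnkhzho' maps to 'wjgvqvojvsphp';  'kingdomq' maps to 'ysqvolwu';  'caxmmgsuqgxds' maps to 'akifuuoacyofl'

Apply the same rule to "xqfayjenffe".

Rule — shift every letter 8 places forward in the alphabet (wrapping around), then move the last character to the front.
"xqfayjenffe" → "mfynigrmvnn".

mfynigrmvnn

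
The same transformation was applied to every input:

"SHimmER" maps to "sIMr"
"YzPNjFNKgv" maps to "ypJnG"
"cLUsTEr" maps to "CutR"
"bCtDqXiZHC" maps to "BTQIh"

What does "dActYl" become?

Each output is the input with this applied: keep every other character starting from the first (positions 1st, 3rd, 5th, ...), then flip the case of every letter.
"dActYl" → "dcY" → "DCy".

DCy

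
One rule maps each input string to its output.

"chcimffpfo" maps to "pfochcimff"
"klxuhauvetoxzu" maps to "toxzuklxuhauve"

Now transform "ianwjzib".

Looking at the pairs, the operation is to swap the front and back halves of the string, then move the first 2 characters to the end (rotate left by 2).
So "ianwjzib" becomes "ibianwjz".

ibianwjz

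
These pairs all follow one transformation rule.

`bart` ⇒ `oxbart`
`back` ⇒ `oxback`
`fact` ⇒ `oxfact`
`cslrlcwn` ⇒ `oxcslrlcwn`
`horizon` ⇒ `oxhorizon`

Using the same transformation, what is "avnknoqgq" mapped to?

Each output is the input with this applied: prepend "ox".
For "avnknoqgq" the result is "oxavnknoqgq".

oxavnknoqgq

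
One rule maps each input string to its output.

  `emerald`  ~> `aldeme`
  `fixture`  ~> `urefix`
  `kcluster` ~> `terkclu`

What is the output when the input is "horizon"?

Looking at the pairs, the operation is to move the last 3 characters to the front (rotate right by 3), then delete the last character.
For "horizon", step one produces "zonhori"; step two turns that into "zonhor".
(Check on "fixture": → "urefixt" → "urefix" ✓)

zonhor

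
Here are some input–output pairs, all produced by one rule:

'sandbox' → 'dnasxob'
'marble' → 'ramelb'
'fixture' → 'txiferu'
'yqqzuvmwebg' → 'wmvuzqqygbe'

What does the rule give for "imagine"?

gamieni

The rule is to move the last 3 characters to the front (rotate right by 3), then reverse the string.
Working it through for "imagine": intermediate "ineimag", final "gamieni".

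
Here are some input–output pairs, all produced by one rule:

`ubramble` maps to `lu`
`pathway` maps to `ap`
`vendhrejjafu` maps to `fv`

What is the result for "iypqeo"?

ei

Each output is the input with this applied: swap the first and last characters, then keep only the last 2 characters.
Working it through for "iypqeo": intermediate "oypqei", final "ei".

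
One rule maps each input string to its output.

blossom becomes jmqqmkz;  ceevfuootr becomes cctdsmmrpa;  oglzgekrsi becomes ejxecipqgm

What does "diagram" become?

The transformation: shift every letter 2 places backward in the alphabet (wrapping around), then move the first character to the end.
"diagram" → "gyepykb".

gyepykb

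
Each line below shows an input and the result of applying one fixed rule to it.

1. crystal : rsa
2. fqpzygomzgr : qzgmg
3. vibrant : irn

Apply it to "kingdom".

The transformation: keep every other character starting from the second (positions 2nd, 4th, 6th, ...).
Doing the same to "kingdom": "igo".

igo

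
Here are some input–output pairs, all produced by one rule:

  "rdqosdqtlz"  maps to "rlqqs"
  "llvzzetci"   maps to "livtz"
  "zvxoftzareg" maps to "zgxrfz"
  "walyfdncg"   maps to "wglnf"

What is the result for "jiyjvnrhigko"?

What's happening: keep every other character starting from the first (positions 1st, 3rd, 5th, ...), then take characters alternately from the front and the back (1st, last, 2nd, 2nd-last, ...).
Starting from "jiyjvnrhigko": after the first operation, "jyvrik"; after the second, "jkyivr".

jkyivr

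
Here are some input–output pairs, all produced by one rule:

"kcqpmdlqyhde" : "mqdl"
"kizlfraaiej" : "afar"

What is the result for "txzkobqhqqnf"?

What's happening: take characters alternately from the front and the back (1st, last, 2nd, 2nd-last, ...), then keep only the last 4 characters.
On "txzkobqhqqnf": the first step gives "tfxnzqkqohbq", and the second then gives "ohbq".

ohbq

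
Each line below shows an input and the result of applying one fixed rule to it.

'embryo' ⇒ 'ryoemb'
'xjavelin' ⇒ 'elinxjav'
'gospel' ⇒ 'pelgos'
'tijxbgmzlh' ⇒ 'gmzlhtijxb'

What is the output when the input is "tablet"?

Looking at the pairs, the operation is to swap the front and back halves of the string.
On "tablet" that produces "lettab".

lettab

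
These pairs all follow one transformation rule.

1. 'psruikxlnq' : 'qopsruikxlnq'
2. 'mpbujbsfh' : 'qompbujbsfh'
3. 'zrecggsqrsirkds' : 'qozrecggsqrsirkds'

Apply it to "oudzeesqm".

The pattern: prepend "qo".
So "oudzeesqm" becomes "qooudzeesqm".

qooudzeesqm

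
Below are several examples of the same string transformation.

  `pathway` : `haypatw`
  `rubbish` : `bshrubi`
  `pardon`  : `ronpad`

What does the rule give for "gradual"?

In each case the input is transformed by: move the last 3 characters to the front (rotate right by 3), then swap the first and last characters.
"gradual" → "ualgrad" → "dalgrau".

dalgrau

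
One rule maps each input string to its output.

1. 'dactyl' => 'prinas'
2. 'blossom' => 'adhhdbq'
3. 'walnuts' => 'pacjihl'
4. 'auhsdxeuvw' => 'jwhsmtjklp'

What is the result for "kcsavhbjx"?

rhpkwqymz

The pattern: shift every letter 11 places backward in the alphabet (wrapping around), then move the first character to the end.
Applying both steps to "kcsavhbjx": "zrhpkwqym", then "rhpkwqymz".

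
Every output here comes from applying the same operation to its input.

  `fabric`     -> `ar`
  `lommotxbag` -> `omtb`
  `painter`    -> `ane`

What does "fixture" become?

What's happening: delete the last character, then keep every other character starting from the second (positions 2nd, 4th, 6th, ...).
For "fixture", step one produces "fixtur"; step two turns that into "itr".

itr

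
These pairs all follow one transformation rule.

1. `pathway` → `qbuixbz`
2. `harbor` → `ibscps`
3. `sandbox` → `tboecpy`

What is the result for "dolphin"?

Each output is the input with this applied: shift every letter 1 place forward in the alphabet (wrapping around).
For "dolphin" the result is "epmqijo".

epmqijo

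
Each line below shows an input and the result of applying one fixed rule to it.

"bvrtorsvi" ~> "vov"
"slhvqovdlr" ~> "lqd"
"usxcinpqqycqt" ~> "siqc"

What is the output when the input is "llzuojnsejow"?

Each output is the input with this applied: keep one character in every 3, starting at position 2 (positions 2nd, 5th, 8th, ...).
Applying that to "llzuojnsejow" gives "loso".

loso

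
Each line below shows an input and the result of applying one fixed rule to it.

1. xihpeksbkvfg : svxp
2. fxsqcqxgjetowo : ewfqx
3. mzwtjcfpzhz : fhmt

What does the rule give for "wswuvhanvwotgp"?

wgwua

The transformation: keep one character in every 3, starting at position 1 (positions 1st, 4th, 7th, ...), then move the last 2 characters to the front (rotate right by 2).
"wswuvhanvwotgp" → "wgwua".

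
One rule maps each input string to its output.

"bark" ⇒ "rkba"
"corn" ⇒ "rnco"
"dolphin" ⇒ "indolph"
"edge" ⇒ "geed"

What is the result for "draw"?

The rule is to move the last 2 characters to the front (rotate right by 2).
"draw" → "awdr".

awdr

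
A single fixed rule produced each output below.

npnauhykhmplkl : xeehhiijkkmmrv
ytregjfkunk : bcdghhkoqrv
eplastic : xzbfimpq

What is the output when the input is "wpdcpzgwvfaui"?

xzacdfmmrsttw

Rule — sort the characters into alphabetical order, then shift every letter 3 places backward in the alphabet (wrapping around).
On "wpdcpzgwvfaui": the first step gives "acdfgippuvwwz", and the second then gives "xzacdfmmrsttw".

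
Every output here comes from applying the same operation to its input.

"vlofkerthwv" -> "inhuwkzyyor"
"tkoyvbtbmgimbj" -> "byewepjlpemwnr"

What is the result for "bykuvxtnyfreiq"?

The rule is to shift every letter 3 places forward in the alphabet (wrapping around), then move the first 3 characters to the end (rotate left by 3).
Working it through for "bykuvxtnyfreiq": intermediate "ebnxyawqbiuhlt", final "xyawqbiuhltebn".
(Check on "vlofkerthwv": → "yorinhuwkzy" → "inhuwkzyyor" ✓)

xyawqbiuhltebn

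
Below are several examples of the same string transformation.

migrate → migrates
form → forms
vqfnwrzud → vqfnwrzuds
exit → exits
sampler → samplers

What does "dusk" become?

The transformation: append "s".
So "dusk" becomes "dusks".

dusks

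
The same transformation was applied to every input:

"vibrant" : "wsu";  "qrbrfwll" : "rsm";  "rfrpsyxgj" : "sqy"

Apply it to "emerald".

What's happening: keep one character in every 3, starting at position 1 (positions 1st, 4th, 7th, ...), then shift every letter 1 place forward in the alphabet (wrapping around).
Applying both steps to "emerald": "erd", then "fse".

fse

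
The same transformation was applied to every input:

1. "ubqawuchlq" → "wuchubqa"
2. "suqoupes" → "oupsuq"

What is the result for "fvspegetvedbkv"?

What's happening: delete the last 2 characters, then swap the front and back halves of the string.
For "fvspegetvedbkv", step one produces "fvspegetvedb"; step two turns that into "etvedbfvspeg".

etvedbfvspeg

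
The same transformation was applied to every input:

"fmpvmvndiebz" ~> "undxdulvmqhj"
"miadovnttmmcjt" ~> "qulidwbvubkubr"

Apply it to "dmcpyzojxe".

Rule — shift every letter 8 places forward in the alphabet (wrapping around), then swap each adjacent pair of characters (1↔2, 3↔4, ...).
For "dmcpyzojxe", step one produces "lukxghwrfm"; step two turns that into "ulxkhgrwmf".

ulxkhgrwmf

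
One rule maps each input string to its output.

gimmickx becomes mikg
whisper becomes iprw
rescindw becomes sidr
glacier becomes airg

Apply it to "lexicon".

xcnl

The rule is to keep every other character starting from the first (positions 1st, 3rd, 5th, ...), then move the first character to the end.
Working it through for "lexicon": intermediate "lxcn", final "xcnl".
(Check on "gimmickx": → "gmik" → "mikg" ✓)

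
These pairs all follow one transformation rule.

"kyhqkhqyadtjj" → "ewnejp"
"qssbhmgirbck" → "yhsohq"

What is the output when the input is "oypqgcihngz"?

ewinm

The pattern: keep every other character starting from the second (positions 2nd, 4th, 6th, ...), then shift every letter 6 places forward in the alphabet (wrapping around).
For "oypqgcihngz", step one produces "yqchg"; step two turns that into "ewinm".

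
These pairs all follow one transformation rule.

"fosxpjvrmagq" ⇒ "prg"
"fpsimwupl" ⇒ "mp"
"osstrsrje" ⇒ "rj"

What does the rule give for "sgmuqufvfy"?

What's happening: delete the first 2 characters, then keep one character in every 3, starting at position 3 (positions 3rd, 6th, 9th, ...).
For "sgmuqufvfy", step one produces "muqufvfy"; step two turns that into "qv".

qv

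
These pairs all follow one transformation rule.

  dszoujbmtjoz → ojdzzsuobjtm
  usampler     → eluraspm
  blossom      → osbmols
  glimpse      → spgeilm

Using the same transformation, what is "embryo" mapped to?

Each output is the input with this applied: move the last 3 characters to the front (rotate right by 3), then swap each adjacent pair of characters (1↔2, 3↔4, ...).
For "embryo" the result is "yreobm".

yreobm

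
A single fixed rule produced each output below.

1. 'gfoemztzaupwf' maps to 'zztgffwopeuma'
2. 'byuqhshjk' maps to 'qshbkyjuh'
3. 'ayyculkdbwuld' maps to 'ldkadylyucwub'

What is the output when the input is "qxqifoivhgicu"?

oviquxcqiigfh

In each case the input is transformed by: take characters alternately from the front and the back (1st, last, 2nd, 2nd-last, ...), then move the last 3 characters to the front (rotate right by 3).
Applying both steps to "qxqifoivhgicu": "quxcqiigfhovi", then "oviquxcqiigfh".
(Check on "ayyculkdbwuld": → "adylyucwubldk" → "ldkadylyucwub" ✓)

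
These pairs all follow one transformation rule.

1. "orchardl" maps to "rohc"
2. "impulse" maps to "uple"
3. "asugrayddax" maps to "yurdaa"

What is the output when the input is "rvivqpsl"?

The pattern: sort the characters into reverse alphabetical order, then keep every other character starting from the first (positions 1st, 3rd, 5th, ...).
"rvivqpsl" → "vvsrqpli" → "vsql".

vsql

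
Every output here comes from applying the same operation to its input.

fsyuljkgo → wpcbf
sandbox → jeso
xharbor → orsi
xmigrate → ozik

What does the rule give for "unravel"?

The rule is to shift every letter 9 places backward in the alphabet (wrapping around), then keep every other character starting from the first (positions 1st, 3rd, 5th, ...).
On "unravel": the first step gives "leirmvc", and the second then gives "limc".

limc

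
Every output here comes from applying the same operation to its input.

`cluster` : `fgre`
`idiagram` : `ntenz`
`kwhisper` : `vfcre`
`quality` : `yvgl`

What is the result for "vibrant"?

enag

The pattern: delete the first 3 characters, then shift every letter 13 places forward in the alphabet (wrapping around) — i.e. ROT13.
Applying both steps to "vibrant": "rant", then "enag".
(Check on "idiagram": → "agram" → "ntenz" ✓)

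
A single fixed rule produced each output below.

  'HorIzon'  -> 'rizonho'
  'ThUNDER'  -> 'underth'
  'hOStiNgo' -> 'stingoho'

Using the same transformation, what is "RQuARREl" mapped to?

uarrelrq

The pattern: move the first 2 characters to the end (rotate left by 2), then convert every letter to lowercase.
Starting from "RQuARREl": after the first operation, "uARRElRQ"; after the second, "uarrelrq".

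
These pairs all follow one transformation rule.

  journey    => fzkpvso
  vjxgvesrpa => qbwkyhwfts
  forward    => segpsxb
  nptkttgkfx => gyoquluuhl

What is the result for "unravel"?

fmvosbw

Looking at the pairs, the operation is to shift every letter 1 place forward in the alphabet (wrapping around), then move the last 2 characters to the front (rotate right by 2).
So "unravel" becomes "fmvosbw".
(Check on "journey": → "kpvsofz" → "fzkpvso" ✓)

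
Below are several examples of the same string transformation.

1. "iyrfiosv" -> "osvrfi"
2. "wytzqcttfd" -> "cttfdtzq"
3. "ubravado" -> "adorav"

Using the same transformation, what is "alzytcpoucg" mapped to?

In each case the input is transformed by: delete the first 2 characters, then move the first 3 characters to the end (rotate left by 3).
Applying both steps to "alzytcpoucg": "zytcpoucg", then "cpoucgzyt".

cpoucgzyt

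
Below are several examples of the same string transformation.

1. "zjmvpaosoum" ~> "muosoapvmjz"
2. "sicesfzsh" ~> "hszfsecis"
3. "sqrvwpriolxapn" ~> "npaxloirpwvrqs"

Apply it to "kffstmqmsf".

In each case the input is transformed by: reverse the string.
Doing the same to "kffstmqmsf": "fsmqmtsffk".

fsmqmtsffk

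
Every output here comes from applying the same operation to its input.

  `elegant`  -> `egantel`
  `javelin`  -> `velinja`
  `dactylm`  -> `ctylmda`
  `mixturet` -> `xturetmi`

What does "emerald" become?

eraldem

The transformation: move the first 2 characters to the end (rotate left by 2).
For "emerald" the result is "eraldem".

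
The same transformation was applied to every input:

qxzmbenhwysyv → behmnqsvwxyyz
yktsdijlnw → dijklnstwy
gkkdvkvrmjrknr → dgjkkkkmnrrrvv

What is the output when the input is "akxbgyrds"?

abdgkrsxy

The rule is to sort the characters into alphabetical order.
Doing the same to "akxbgyrds": "abdgkrsxy".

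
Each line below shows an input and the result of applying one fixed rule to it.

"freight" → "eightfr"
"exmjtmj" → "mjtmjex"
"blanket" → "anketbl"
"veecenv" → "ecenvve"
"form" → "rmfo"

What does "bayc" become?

ycba

The transformation: move the first 2 characters to the end (rotate left by 2).
On "bayc" that produces "ycba".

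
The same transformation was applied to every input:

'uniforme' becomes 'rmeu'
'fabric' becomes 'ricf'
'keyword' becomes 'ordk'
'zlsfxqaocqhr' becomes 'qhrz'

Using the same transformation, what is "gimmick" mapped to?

The rule is to move the first character to the end, then keep only the last 4 characters.
Doing the same to "gimmick": "ickg".

ickg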